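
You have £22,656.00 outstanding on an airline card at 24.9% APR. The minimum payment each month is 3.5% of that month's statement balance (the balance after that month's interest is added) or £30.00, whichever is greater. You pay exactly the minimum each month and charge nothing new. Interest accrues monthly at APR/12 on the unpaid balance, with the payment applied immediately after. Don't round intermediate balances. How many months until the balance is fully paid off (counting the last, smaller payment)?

261 months

Monthly rate r = 24.9%/12 = 2.075% = 0.02075.
While 3.5% of the post-interest balance exceeds £30.00, each month B ← (B·(1+r))·(1 − 0.035), i.e. B shrinks by the factor (1+r)·0.965 = 0.98502.
This holds for months 1–219. Entering month 220 the balance is £831.78; 3.5% of the post-interest balance is now below £30.00, so the flat £30.00 minimum applies from here.
From month 220 a fixed £30.00 at rate r clears £831.78 in 42 more payments. Total: 219 + 42 = 261 months.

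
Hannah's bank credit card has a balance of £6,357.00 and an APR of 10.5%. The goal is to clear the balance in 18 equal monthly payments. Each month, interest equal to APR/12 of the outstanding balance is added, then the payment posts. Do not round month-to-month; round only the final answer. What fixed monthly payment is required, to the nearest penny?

£383.25

Monthly rate r = 10.5%/12 = 0.875% = 0.00875.
Level-payment amortization: P = B₀·r / (1 − (1+r)^(−n)) = 6357.00·0.00875 / (1 − 1.00875^(−18)).
Denominator 1 − (1+r)^(−18) = 0.145137747.
P = 55.6238 / 0.145137747 ≈ 383.25.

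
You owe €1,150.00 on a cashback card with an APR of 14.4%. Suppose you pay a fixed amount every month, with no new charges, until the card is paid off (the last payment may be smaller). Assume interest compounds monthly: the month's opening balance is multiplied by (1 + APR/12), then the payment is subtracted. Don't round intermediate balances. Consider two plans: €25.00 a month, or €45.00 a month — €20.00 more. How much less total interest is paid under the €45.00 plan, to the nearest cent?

Monthly rate r = 14.4%/12 = 1.2% = 0.012.
At €25.00/mo: n = ⌈−ln(1 − rB₀/P)/ln(1+r)⌉ = 68 payments (last €7.89); total interest = total paid − €1,150.00 = €532.89.
At €45.00/mo: 31 payments (last €31.70); total interest €231.70.
Interest saved = €532.89 − €231.70 = €301.19.

€301.19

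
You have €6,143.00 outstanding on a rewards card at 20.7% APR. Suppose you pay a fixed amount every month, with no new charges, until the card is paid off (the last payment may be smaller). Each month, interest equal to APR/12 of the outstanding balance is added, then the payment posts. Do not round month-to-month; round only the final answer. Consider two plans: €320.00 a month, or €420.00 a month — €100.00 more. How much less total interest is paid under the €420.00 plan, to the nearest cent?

Monthly rate r = 20.7%/12 = 1.725% = 0.01725.
At €320.00/mo: n = ⌈−ln(1 − rB₀/P)/ln(1+r)⌉ = 24 payments (last €165.76); total interest = total paid − €6,143.00 = €1,382.76.
At €420.00/mo: 18 payments (last €0.16); total interest €997.16.
Interest saved = €1,382.76 − €997.16 = €385.60.

€385.60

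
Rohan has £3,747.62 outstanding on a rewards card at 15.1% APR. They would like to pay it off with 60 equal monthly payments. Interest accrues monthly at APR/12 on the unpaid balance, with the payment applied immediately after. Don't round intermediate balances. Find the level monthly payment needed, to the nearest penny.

£89.35

Monthly rate r = 15.1%/12 = 1.25833% = 0.0125833.
Level-payment amortization: P = B₀·r / (1 − (1+r)^(−n)) = 3747.62·0.0125833 / (1 − 1.01258^(−60)).
Denominator 1 − (1+r)^(−60) = 0.527770068.
P = 47.1576 / 0.527770068 ≈ 89.35.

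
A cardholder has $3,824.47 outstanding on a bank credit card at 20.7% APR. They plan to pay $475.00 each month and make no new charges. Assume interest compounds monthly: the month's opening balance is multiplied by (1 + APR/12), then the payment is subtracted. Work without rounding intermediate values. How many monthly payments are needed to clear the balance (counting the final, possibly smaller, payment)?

Monthly rate r = 20.7%/12 = 1.725% = 0.01725.
Recurrence: B ← B·(1+r) − $475.00.
Month 1: interest $65.97; balance after payment $3,415.44.
Month 2: interest $58.92; balance after payment $2,999.36.
Closed form: n = −ln(1 − rB₀/P)/ln(1+r) = −ln(0.86111)/ln(1.01725) ≈ 8.743, so the balance reaches zero during payment 9.

9 payments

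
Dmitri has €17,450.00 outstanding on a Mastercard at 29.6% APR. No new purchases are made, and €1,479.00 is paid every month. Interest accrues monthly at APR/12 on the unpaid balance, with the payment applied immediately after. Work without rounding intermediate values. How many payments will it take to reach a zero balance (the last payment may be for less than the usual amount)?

Monthly rate r = 29.6%/12 = 2.46667% = 0.0246667.
Recurrence: B ← B·(1+r) − €1,479.00.
Month 1: interest €430.43; balance after payment €16,401.43.
Month 2: interest €404.57; balance after payment €15,327.00.
Closed form: n = −ln(1 − rB₀/P)/ln(1+r) = −ln(0.70897)/ln(1.02467) ≈ 14.115, so the balance reaches zero during payment 15.

15 payments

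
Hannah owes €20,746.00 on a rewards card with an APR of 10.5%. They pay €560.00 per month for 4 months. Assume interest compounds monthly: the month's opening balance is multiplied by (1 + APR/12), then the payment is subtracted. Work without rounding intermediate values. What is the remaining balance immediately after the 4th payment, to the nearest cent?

€19,212.12

Monthly rate r = 10.5%/12 = 0.875% = 0.00875.
Each month: B ← B·(1+r) − €560.00.
Month 1: interest €181.53; balance after payment €20,367.53.
Month 2: interest €178.22; balance after payment €19,985.74.
Month 3: interest €174.88; balance after payment €19,600.62.
Month 4: interest €171.51; balance after payment €19,212.12.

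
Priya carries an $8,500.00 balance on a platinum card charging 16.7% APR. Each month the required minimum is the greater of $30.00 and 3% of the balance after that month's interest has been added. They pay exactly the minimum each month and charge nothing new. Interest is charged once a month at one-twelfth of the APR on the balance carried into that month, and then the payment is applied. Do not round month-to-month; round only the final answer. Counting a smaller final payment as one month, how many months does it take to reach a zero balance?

174 months

Monthly rate r = 16.7%/12 = 1.39167% = 0.0139167.
While 3% of the post-interest balance exceeds $30.00, each month B ← (B·(1+r))·(1 − 0.03), i.e. B shrinks by the factor (1+r)·0.97 = 0.9835.
This holds for months 1–130. Entering month 131 the balance is $977.32; 3% of the post-interest balance is now below $30.00, so the flat $30.00 minimum applies from here.
From month 131 a fixed $30.00 at rate r clears $977.32 in 44 more payments. Total: 130 + 44 = 174 months.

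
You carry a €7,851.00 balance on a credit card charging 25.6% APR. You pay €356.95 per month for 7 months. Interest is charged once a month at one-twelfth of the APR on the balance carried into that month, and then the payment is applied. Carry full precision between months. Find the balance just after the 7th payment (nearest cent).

€6,436.80

Monthly rate r = 25.6%/12 = 2.13333% = 0.0213333.
Each month: B ← B·(1+r) − €356.95.
Month 1: interest €167.49; balance after payment €7,661.54.
Month 2: interest €163.45; balance after payment €7,468.03.
Month 3: interest €159.32; balance after payment €7,270.40.
Month 4: interest €155.10; balance after payment €7,068.55.
Month 5: interest €150.80; balance after payment €6,862.40.
Month 6: interest €146.40; balance after payment €6,651.85.
Month 7: interest €141.91; balance after payment €6,436.80.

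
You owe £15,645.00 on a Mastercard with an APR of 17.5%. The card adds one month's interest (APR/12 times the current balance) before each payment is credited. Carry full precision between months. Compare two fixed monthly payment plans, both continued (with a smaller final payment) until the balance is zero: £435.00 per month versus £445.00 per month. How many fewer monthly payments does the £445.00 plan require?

Monthly rate r = 17.5%/12 = 1.45833% = 0.0145833.
At £435.00/mo: n = ⌈−ln(1 − rB₀/P)/ln(1+r)⌉ = 52 payments (last £151.04); total interest = total paid − £15,645.00 = £6,691.04.
At £445.00/mo: 50 payments (last £291.93); total interest £6,451.93.
Payments saved = 52 − 50 = 2.

2 fewer payments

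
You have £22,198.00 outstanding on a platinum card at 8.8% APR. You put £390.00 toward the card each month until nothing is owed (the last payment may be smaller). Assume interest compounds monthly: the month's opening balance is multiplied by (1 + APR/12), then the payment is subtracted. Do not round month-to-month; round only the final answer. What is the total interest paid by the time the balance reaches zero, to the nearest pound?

Monthly rate r = 8.8%/12 = 0.733333% = 0.00733333.
Payoff takes n = ⌈−ln(1 − rB₀/P)/ln(1+r)⌉ = ⌈73.940⌉ = 74 payments; the last is £366.86.
Total paid = 73·£390.00 + £366.86 = £28,836.86.
Total interest = total paid − principal = £28,836.86 − £22,198.00 = £6,638.86.

£6,639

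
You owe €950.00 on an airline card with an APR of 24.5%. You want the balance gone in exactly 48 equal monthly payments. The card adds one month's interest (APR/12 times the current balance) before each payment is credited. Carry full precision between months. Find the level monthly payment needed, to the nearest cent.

€31.23

Monthly rate r = 24.5%/12 = 2.04167% = 0.0204167.
Level-payment amortization: P = B₀·r / (1 − (1+r)^(−n)) = 950.00·0.0204167 / (1 − 1.02042^(−48)).
Denominator 1 − (1+r)^(−48) = 0.62096622.
P = 19.3958 / 0.62096622 ≈ 31.23.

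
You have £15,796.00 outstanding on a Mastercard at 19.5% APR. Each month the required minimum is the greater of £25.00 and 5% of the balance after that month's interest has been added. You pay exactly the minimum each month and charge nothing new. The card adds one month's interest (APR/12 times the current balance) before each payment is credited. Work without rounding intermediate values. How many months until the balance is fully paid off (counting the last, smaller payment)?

Monthly rate r = 19.5%/12 = 1.625% = 0.01625.
While 5% of the post-interest balance exceeds £25.00, each month B ← (B·(1+r))·(1 − 0.05), i.e. B shrinks by the factor (1+r)·0.95 = 0.96544.
This holds for months 1–99. Entering month 100 the balance is £485.56; 5% of the post-interest balance is now below £25.00, so the flat £25.00 minimum applies from here.
From month 100 a fixed £25.00 at rate r clears £485.56 in 24 more payments. Total: 99 + 24 = 123 months.

123 months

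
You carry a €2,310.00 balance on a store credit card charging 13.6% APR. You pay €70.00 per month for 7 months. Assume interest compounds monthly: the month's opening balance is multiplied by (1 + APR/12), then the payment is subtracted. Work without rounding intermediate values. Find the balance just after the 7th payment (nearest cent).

Monthly rate r = 13.6%/12 = 1.13333% = 0.0113333.
Each month: B ← B·(1+r) − €70.00.
Month 1: interest €26.18; balance after payment €2,266.18.
Month 2: interest €25.68; balance after payment €2,221.86.
Month 3: interest €25.18; balance after payment €2,177.04.
Month 4: interest €24.67; balance after payment €2,131.72.
Month 5: interest €24.16; balance after payment €2,085.88.
Month 6: interest €23.64; balance after payment €2,039.52.
Month 7: interest €23.11; balance after payment €1,992.63.

€1,992.63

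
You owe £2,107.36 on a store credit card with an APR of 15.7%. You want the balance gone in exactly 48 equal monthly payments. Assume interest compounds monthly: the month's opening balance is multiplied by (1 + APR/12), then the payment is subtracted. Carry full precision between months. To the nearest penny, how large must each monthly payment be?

Monthly rate r = 15.7%/12 = 1.30833% = 0.0130833.
Level-payment amortization: P = B₀·r / (1 − (1+r)^(−n)) = 2107.36·0.0130833 / (1 − 1.01308^(−48)).
Denominator 1 − (1+r)^(−48) = 0.464164098.
P = 27.5713 / 0.464164098 ≈ 59.40.

£59.40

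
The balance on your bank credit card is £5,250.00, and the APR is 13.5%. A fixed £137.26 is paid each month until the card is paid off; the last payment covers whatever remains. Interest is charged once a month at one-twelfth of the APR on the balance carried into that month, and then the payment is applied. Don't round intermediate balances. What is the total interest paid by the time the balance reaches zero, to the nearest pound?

Monthly rate r = 13.5%/12 = 1.125% = 0.01125.
Payoff takes n = ⌈−ln(1 − rB₀/P)/ln(1+r)⌉ = ⌈50.293⌉ = 51 payments; the last is £40.40.
Total paid = 50·£137.26 + £40.40 = £6,903.40.
Total interest = total paid − principal = £6,903.40 − £5,250.00 = £1,653.40.

£1,653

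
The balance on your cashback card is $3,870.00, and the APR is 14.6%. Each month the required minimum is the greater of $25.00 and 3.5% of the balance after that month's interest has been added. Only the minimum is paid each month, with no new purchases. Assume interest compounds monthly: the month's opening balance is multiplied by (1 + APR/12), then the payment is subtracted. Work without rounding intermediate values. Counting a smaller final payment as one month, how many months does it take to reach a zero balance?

108 months

Monthly rate r = 14.6%/12 = 1.21667% = 0.0121667.
While 3.5% of the post-interest balance exceeds $25.00, each month B ← (B·(1+r))·(1 − 0.035), i.e. B shrinks by the factor (1+r)·0.965 = 0.97674.
This holds for months 1–73. Entering month 74 the balance is $694.39; 3.5% of the post-interest balance is now below $25.00, so the flat $25.00 minimum applies from here.
From month 74 a fixed $25.00 at rate r clears $694.39 in 35 more payments. Total: 73 + 35 = 108 months.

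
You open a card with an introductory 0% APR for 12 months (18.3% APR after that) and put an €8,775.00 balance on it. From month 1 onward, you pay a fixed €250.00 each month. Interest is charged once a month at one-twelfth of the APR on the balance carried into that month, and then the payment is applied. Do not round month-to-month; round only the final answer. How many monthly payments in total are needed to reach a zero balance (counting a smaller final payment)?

Promo months 1–12 at r₀ = 0%/12 = 0; months 13+ at r₁ = 18.3%/12 = 0.01525.
After month 12 (no interest yet): B = €8,775.00 − 12·€250.00 = €5,775.00.
Then at r₁ with €250.00/mo: n₂ = −ln(1 − r₁·B/P)/ln(1+r₁) ≈ 28.69 → 29 more payments.

41 months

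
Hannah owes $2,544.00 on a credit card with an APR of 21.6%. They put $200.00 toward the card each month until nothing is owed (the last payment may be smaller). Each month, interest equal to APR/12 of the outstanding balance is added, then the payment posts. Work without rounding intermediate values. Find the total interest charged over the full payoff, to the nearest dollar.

Monthly rate r = 21.6%/12 = 1.8% = 0.018.
Payoff takes n = ⌈−ln(1 − rB₀/P)/ln(1+r)⌉ = ⌈14.575⌉ = 15 payments; the last is $115.42.
Total paid = 14·$200.00 + $115.42 = $2,915.42.
Total interest = total paid − principal = $2,915.42 − $2,544.00 = $371.42.

$371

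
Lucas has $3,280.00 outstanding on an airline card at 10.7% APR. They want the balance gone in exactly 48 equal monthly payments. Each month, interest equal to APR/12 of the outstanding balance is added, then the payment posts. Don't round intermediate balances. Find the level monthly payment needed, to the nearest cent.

$84.30

Monthly rate r = 10.7%/12 = 0.891667% = 0.00891667.
Level-payment amortization: P = B₀·r / (1 − (1+r)^(−n)) = 3280.00·0.00891667 / (1 − 1.00892^(−48)).
Denominator 1 − (1+r)^(−48) = 0.346950991.
P = 29.2467 / 0.346950991 ≈ 84.30.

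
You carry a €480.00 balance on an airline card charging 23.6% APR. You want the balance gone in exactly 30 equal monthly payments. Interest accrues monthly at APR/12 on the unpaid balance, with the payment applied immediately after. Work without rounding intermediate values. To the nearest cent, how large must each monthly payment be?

€21.33

Monthly rate r = 23.6%/12 = 1.96667% = 0.0196667.
Level-payment amortization: P = B₀·r / (1 − (1+r)^(−n)) = 480.00·0.0196667 / (1 − 1.01967^(−30)).
Denominator 1 − (1+r)^(−30) = 0.442489139.
P = 9.44 / 0.442489139 ≈ 21.33.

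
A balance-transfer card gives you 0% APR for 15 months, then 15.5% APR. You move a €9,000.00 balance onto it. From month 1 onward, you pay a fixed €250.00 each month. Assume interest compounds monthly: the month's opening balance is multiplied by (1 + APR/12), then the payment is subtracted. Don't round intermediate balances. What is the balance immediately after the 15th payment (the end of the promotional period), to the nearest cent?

Promo months 1–15 at r₀ = 0%/12 = 0; months 16+ at r₁ = 15.5%/12 = 0.0129167.
After month 15 (no interest yet): B = €9,000.00 − 15·€250.00 = €5,250.00.

€5,250.00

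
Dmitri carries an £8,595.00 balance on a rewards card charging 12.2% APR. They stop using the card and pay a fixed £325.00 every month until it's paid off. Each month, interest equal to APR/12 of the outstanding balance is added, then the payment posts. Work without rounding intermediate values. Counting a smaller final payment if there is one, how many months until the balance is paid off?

31 payments

Monthly rate r = 12.2%/12 = 1.01667% = 0.0101667.
Recurrence: B ← B·(1+r) − £325.00.
Month 1: interest £87.38; balance after payment £8,357.38.
Month 2: interest £84.97; balance after payment £8,117.35.
Closed form: n = −ln(1 − rB₀/P)/ln(1+r) = −ln(0.73113)/ln(1.01017) ≈ 30.959, so the balance reaches zero during payment 31.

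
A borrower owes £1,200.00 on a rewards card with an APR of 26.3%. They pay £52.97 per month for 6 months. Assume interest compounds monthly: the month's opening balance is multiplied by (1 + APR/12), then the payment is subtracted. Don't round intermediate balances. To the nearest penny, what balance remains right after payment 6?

£1,030.95

Monthly rate r = 26.3%/12 = 2.19167% = 0.0219167.
Each month: B ← B·(1+r) − £52.97.
Month 1: interest £26.30; balance after payment £1,173.33.
Month 2: interest £25.72; balance after payment £1,146.08.
Month 3: interest £25.12; balance after payment £1,118.22.
Month 4: interest £24.51; balance after payment £1,089.76.
Month 5: interest £23.88; balance after payment £1,060.68.
Month 6: interest £23.25; balance after payment £1,030.95.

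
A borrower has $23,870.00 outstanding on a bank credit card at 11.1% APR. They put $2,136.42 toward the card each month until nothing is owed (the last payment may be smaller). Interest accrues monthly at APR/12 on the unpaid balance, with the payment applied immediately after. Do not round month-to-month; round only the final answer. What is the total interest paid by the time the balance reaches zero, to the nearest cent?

Monthly rate r = 11.1%/12 = 0.925% = 0.00925.
Payoff takes n = ⌈−ln(1 − rB₀/P)/ln(1+r)⌉ = ⌈11.848⌉ = 12 payments; the last is $1,812.64.
Total paid = 11·$2,136.42 + $1,812.64 = $25,313.26.
Total interest = total paid − principal = $25,313.26 − $23,870.00 = $1,443.26.

$1,443.26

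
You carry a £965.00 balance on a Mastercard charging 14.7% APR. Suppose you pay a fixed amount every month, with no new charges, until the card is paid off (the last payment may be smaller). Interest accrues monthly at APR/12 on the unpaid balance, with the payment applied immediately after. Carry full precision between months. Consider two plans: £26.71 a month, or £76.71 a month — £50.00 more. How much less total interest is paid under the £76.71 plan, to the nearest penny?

Monthly rate r = 14.7%/12 = 1.225% = 0.01225.
At £26.71/mo: n = ⌈−ln(1 − rB₀/P)/ln(1+r)⌉ = 49 payments (last £0.01); total interest = total paid − £965.00 = £317.09.
At £76.71/mo: 14 payments (last £57.27); total interest £89.50.
Interest saved = £317.09 − £89.50 = £227.59.

£227.59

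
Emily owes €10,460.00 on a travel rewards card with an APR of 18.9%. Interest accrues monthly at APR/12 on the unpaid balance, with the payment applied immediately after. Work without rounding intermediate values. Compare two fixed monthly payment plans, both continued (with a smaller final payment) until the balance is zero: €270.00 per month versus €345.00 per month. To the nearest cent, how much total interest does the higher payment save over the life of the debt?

€1,944.14

Monthly rate r = 18.9%/12 = 1.575% = 0.01575.
At €270.00/mo: n = ⌈−ln(1 − rB₀/P)/ln(1+r)⌉ = 61 payments (last €76.46); total interest = total paid − €10,460.00 = €5,816.46.
At €345.00/mo: 42 payments (last €187.32); total interest €3,872.32.
Interest saved = €5,816.46 − €3,872.32 = €1,944.14.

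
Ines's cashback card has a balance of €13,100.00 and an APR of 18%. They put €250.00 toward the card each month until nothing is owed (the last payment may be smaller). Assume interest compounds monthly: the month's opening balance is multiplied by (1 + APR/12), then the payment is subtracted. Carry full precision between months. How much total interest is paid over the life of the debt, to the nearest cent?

€12,789.02

Monthly rate r = 18%/12 = 1.5% = 0.015.
Payoff takes n = ⌈−ln(1 − rB₀/P)/ln(1+r)⌉ = ⌈103.554⌉ = 104 payments; the last is €139.02.
Total paid = 103·€250.00 + €139.02 = €25,889.02.
Total interest = total paid − principal = €25,889.02 − €13,100.00 = €12,789.02.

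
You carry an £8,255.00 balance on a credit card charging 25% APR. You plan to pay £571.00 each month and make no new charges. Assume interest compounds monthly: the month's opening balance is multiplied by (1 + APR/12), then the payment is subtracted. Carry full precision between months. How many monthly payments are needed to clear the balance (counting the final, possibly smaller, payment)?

Monthly rate r = 25%/12 = 2.08333% = 0.0208333.
Recurrence: B ← B·(1+r) − £571.00.
Month 1: interest £171.98; balance after payment £7,855.98.
Month 2: interest £163.67; balance after payment £7,448.65.
Closed form: n = −ln(1 − rB₀/P)/ln(1+r) = −ln(0.69881)/ln(1.02083) ≈ 17.381, so the balance reaches zero during payment 18.

18 months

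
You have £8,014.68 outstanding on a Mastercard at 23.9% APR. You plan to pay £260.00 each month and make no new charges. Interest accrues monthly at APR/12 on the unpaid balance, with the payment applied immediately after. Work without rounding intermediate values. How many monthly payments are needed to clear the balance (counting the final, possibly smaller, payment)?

49 payments

Monthly rate r = 23.9%/12 = 1.99167% = 0.0199167.
Recurrence: B ← B·(1+r) − £260.00.
Month 1: interest £159.63; balance after payment £7,914.31.
Month 2: interest £157.63; balance after payment £7,811.93.
Closed form: n = −ln(1 − rB₀/P)/ln(1+r) = −ln(0.38605)/ln(1.01992) ≈ 48.262, so the balance reaches zero during payment 49.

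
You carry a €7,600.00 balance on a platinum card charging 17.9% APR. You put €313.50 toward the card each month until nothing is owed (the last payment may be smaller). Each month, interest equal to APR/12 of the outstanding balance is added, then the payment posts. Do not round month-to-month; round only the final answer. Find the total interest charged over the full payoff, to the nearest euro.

€1,903

Monthly rate r = 17.9%/12 = 1.49167% = 0.0149167.
Payoff takes n = ⌈−ln(1 − rB₀/P)/ln(1+r)⌉ = ⌈30.312⌉ = 31 payments; the last is €98.33.
Total paid = 30·€313.50 + €98.33 = €9,503.33.
Total interest = total paid − principal = €9,503.33 − €7,600.00 = €1,903.33.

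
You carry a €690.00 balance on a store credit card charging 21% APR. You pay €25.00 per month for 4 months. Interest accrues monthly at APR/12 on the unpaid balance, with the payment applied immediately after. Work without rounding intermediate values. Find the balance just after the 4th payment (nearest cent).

Monthly rate r = 21%/12 = 1.75% = 0.0175.
Each month: B ← B·(1+r) − €25.00.
Month 1: interest €12.08; balance after payment €677.08.
Month 2: interest €11.85; balance after payment €663.92.
Month 3: interest €11.62; balance after payment €650.54.
Month 4: interest €11.38; balance after payment €636.93.

€636.93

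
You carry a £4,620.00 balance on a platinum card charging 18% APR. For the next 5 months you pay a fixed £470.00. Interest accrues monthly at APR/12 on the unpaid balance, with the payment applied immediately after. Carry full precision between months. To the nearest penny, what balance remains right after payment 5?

Monthly rate r = 18%/12 = 1.5% = 0.015.
Each month: B ← B·(1+r) − £470.00.
Month 1: interest £69.30; balance after payment £4,219.30.
Month 2: interest £63.29; balance after payment £3,812.59.
Month 3: interest £57.19; balance after payment £3,399.78.
Month 4: interest £51.00; balance after payment £2,980.78.
Month 5: interest £44.71; balance after payment £2,555.49.

£2,555.49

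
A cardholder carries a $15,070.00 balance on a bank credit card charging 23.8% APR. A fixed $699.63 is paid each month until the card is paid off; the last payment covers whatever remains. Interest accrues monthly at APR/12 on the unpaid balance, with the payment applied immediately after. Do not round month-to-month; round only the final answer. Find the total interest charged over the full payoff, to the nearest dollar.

Monthly rate r = 23.8%/12 = 1.98333% = 0.0198333.
Payoff takes n = ⌈−ln(1 − rB₀/P)/ln(1+r)⌉ = ⌈28.374⌉ = 29 payments; the last is $262.97.
Total paid = 28·$699.63 + $262.97 = $19,852.61.
Total interest = total paid − principal = $19,852.61 − $15,070.00 = $4,782.61.

$4,783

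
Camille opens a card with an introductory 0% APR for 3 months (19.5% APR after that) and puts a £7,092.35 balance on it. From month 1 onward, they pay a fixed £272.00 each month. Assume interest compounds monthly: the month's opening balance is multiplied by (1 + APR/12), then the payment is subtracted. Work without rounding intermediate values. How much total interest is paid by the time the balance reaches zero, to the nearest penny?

£1,653.90

Promo months 1–3 at r₀ = 0%/12 = 0; months 4+ at r₁ = 19.5%/12 = 0.01625.
After month 3 (no interest yet): B = £7,092.35 − 3·£272.00 = £6,276.35.
Then at r₁ with £272.00/mo: n₂ = −ln(1 − r₁·B/P)/ln(1+r₁) ≈ 29.15 → 30 more payments.
Total paid = 32·£272.00 + £42.25 = £8,746.25; interest = £8,746.25 − £7,092.35 = £1,653.90.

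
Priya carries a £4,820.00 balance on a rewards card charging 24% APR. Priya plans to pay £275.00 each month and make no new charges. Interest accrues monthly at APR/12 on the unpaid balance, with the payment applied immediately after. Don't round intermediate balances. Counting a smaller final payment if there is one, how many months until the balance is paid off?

Monthly rate r = 24%/12 = 2% = 0.02.
Recurrence: B ← B·(1+r) − £275.00.
Month 1: interest £96.40; balance after payment £4,641.40.
Month 2: interest £92.83; balance after payment £4,459.23.
Closed form: n = −ln(1 − rB₀/P)/ln(1+r) = −ln(0.64945)/ln(1.02) ≈ 21.796, so the balance reaches zero during payment 22.

22 payments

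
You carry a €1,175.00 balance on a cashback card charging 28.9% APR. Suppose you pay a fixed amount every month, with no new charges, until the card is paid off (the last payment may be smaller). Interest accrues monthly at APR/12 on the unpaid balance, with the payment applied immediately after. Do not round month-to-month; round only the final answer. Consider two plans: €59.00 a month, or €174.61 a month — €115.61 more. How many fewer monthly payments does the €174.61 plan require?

Monthly rate r = 28.9%/12 = 2.40833% = 0.0240833.
At €59.00/mo: n = ⌈−ln(1 − rB₀/P)/ln(1+r)⌉ = 28 payments (last €26.61); total interest = total paid − €1,175.00 = €444.61.
At €174.61/mo: 8 payments (last €75.55); total interest €122.82.
Payments saved = 28 − 8 = 20.

20 fewer payments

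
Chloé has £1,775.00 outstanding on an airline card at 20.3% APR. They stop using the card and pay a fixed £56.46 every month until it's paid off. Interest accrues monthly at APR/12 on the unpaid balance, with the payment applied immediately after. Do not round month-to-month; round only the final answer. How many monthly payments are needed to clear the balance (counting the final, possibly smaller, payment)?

Monthly rate r = 20.3%/12 = 1.69167% = 0.0169167.
Recurrence: B ← B·(1+r) − £56.46.
Month 1: interest £30.03; balance after payment £1,748.57.
Month 2: interest £29.58; balance after payment £1,721.69.
Closed form: n = −ln(1 − rB₀/P)/ln(1+r) = −ln(0.46817)/ln(1.01692) ≈ 45.241, so the balance reaches zero during payment 46.

46 payments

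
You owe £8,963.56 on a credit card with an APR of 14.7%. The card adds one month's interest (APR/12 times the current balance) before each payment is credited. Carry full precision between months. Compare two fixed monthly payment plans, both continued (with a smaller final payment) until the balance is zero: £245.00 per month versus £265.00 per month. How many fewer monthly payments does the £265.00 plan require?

Monthly rate r = 14.7%/12 = 1.225% = 0.01225.
At £245.00/mo: n = ⌈−ln(1 − rB₀/P)/ln(1+r)⌉ = 49 payments (last £203.49); total interest = total paid − £8,963.56 = £2,999.93.
At £265.00/mo: 44 payments (last £250.14); total interest £2,681.58.
Payments saved = 49 − 44 = 5.

5 fewer payments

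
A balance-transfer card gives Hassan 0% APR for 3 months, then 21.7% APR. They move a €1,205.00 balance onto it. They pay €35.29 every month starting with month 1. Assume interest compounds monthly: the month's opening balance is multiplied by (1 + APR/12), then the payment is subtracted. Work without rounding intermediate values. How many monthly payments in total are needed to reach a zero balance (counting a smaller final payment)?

Promo months 1–3 at r₀ = 0%/12 = 0; months 4+ at r₁ = 21.7%/12 = 0.0180833.
After month 3 (no interest yet): B = €1,205.00 − 3·€35.29 = €1,099.13.
Then at r₁ with €35.29/mo: n₂ = −ln(1 − r₁·B/P)/ln(1+r₁) ≈ 46.22 → 47 more payments.

50 months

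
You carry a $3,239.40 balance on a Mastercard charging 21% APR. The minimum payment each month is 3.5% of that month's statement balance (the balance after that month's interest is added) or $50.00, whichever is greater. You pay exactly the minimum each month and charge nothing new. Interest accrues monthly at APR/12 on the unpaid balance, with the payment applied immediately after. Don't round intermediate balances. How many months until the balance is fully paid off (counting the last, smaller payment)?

85 months

Monthly rate r = 21%/12 = 1.75% = 0.0175.
While 3.5% of the post-interest balance exceeds $50.00, each month B ← (B·(1+r))·(1 − 0.035), i.e. B shrinks by the factor (1+r)·0.965 = 0.98189.
This holds for months 1–46. Entering month 47 the balance is $1,397.35; 3.5% of the post-interest balance is now below $50.00, so the flat $50.00 minimum applies from here.
From month 47 a fixed $50.00 at rate r clears $1,397.35 in 39 more payments. Total: 46 + 39 = 85 months.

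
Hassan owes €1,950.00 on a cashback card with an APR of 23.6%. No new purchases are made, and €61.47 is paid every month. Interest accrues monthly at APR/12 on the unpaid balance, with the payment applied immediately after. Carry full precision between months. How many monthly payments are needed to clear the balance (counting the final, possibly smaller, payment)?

51 months

Monthly rate r = 23.6%/12 = 1.96667% = 0.0196667.
Recurrence: B ← B·(1+r) − €61.47.
Month 1: interest €38.35; balance after payment €1,926.88.
Month 2: interest €37.90; balance after payment €1,903.31.
Closed form: n = −ln(1 − rB₀/P)/ln(1+r) = −ln(0.37612)/ln(1.01967) ≈ 50.209, so the balance reaches zero during payment 51.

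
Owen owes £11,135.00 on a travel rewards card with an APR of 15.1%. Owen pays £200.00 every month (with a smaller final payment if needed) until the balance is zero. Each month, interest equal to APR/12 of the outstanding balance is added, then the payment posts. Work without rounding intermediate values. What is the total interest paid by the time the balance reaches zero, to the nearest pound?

£8,152

Monthly rate r = 15.1%/12 = 1.25833% = 0.0125833.
Payoff takes n = ⌈−ln(1 − rB₀/P)/ln(1+r)⌉ = ⌈96.435⌉ = 97 payments; the last is £87.24.
Total paid = 96·£200.00 + £87.24 = £19,287.24.
Total interest = total paid − principal = £19,287.24 − £11,135.00 = £8,152.24.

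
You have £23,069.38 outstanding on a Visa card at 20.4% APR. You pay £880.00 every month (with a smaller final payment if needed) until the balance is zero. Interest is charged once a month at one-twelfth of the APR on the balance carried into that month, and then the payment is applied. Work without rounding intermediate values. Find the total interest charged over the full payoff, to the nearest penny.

£7,729.34

Monthly rate r = 20.4%/12 = 1.7% = 0.017.
Payoff takes n = ⌈−ln(1 − rB₀/P)/ln(1+r)⌉ = ⌈34.999⌉ = 35 payments; the last is £878.72.
Total paid = 34·£880.00 + £878.72 = £30,798.72.
Total interest = total paid − principal = £30,798.72 − £23,069.38 = £7,729.34.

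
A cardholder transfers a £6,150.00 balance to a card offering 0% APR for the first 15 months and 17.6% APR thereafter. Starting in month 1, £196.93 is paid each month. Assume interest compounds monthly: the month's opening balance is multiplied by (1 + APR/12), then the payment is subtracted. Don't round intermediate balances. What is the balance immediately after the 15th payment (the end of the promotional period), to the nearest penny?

£3,196.05

Promo months 1–15 at r₀ = 0%/12 = 0; months 16+ at r₁ = 17.6%/12 = 0.0146667.
After month 15 (no interest yet): B = £6,150.00 − 15·£196.93 = £3,196.05.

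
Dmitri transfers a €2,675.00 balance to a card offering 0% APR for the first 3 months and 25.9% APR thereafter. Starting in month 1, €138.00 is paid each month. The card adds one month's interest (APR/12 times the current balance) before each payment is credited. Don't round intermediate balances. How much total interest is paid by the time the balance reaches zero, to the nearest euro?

Promo months 1–3 at r₀ = 0%/12 = 0; months 4+ at r₁ = 25.9%/12 = 0.0215833.
After month 3 (no interest yet): B = €2,675.00 − 3·€138.00 = €2,261.00.
Then at r₁ with €138.00/mo: n₂ = −ln(1 − r₁·B/P)/ln(1+r₁) ≈ 20.44 → 21 more payments.
Total paid = 23·€138.00 + €60.45 = €3,234.45; interest = €3,234.45 − €2,675.00 = €559.45.

€559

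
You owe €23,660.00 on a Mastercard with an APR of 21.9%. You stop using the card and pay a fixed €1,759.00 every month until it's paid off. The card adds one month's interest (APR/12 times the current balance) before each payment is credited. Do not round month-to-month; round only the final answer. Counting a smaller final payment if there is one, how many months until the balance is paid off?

Monthly rate r = 21.9%/12 = 1.825% = 0.01825.
Recurrence: B ← B·(1+r) − €1,759.00.
Month 1: interest €431.79; balance after payment €22,332.79.
Month 2: interest €407.57; balance after payment €20,981.37.
Closed form: n = −ln(1 − rB₀/P)/ln(1+r) = −ln(0.75452)/ln(1.01825) ≈ 15.574, so the balance reaches zero during payment 16.

16 months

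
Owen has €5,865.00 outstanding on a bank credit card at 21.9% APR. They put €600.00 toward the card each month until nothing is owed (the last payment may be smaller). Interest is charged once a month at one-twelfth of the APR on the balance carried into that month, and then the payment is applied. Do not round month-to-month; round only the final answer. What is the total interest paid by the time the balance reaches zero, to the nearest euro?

Monthly rate r = 21.9%/12 = 1.825% = 0.01825.
Payoff takes n = ⌈−ln(1 − rB₀/P)/ln(1+r)⌉ = ⌈10.865⌉ = 11 payments; the last is €519.48.
Total paid = 10·€600.00 + €519.48 = €6,519.48.
Total interest = total paid − principal = €6,519.48 − €5,865.00 = €654.48.

€654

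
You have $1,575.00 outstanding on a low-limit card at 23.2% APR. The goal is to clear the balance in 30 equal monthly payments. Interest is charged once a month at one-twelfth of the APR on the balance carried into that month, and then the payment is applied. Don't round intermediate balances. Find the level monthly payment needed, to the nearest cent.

Monthly rate r = 23.2%/12 = 1.93333% = 0.0193333.
Level-payment amortization: P = B₀·r / (1 − (1+r)^(−n)) = 1575.00·0.0193333 / (1 − 1.01933^(−30)).
Denominator 1 − (1+r)^(−30) = 0.436993759.
P = 30.45 / 0.436993759 ≈ 69.68.

$69.68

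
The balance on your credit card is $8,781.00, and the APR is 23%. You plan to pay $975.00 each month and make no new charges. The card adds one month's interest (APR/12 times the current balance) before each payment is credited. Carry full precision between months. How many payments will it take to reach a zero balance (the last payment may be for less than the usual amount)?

Monthly rate r = 23%/12 = 1.91667% = 0.0191667.
Recurrence: B ← B·(1+r) − $975.00.
Month 1: interest $168.30; balance after payment $7,974.30.
Month 2: interest $152.84; balance after payment $7,152.14.
Closed form: n = −ln(1 − rB₀/P)/ln(1+r) = −ln(0.82738)/ln(1.01917) ≈ 9.981, so the balance reaches zero during payment 10.

10 payments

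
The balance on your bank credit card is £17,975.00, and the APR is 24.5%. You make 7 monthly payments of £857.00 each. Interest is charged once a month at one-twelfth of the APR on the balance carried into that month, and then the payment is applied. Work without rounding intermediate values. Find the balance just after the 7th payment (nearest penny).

£14,327.54

Monthly rate r = 24.5%/12 = 2.04167% = 0.0204167.
Each month: B ← B·(1+r) − £857.00.
Month 1: interest £366.99; balance after payment £17,484.99.
Month 2: interest £356.99; balance after payment £16,984.97.
Month 3: interest £346.78; balance after payment £16,474.75.
Month 4: interest £336.36; balance after payment £15,954.11.
Month 5: interest £325.73; balance after payment £15,422.84.
Month 6: interest £314.88; balance after payment £14,880.72.
Month 7: interest £303.81; balance after payment £14,327.54.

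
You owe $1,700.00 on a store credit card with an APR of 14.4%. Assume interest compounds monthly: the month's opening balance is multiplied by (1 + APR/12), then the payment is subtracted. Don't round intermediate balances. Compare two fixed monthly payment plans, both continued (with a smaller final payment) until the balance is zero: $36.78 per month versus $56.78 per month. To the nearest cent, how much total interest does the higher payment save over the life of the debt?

$375.08

Monthly rate r = 14.4%/12 = 1.2% = 0.012.
At $36.78/mo: n = ⌈−ln(1 − rB₀/P)/ln(1+r)⌉ = 68 payments (last $29.88); total interest = total paid − $1,700.00 = $794.14.
At $56.78/mo: 38 payments (last $18.20); total interest $419.06.
Interest saved = $794.14 − $419.06 = $375.08.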